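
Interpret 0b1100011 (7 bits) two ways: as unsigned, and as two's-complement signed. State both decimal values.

unsigned = 99, signed = -29

Unsigned: 1100011 = 99.
Signed: MSB=1 → 99 − 128 = -29.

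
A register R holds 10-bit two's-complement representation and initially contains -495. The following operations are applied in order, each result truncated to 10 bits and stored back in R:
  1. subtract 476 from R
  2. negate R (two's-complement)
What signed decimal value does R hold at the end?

Start: R = -495 = 1000010001.
R = -495 − 476 = -971; wraps to 53 = 0000110101
R = −(53) = -53 = 1111001011

-53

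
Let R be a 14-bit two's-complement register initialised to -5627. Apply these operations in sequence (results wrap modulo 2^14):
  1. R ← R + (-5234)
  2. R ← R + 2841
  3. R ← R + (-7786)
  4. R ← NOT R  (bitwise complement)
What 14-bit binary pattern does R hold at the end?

11110110111101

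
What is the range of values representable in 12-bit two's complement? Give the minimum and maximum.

min = -2048, max = 2047

Minimum: −2^11 = -2048.
Maximum: 2^11 − 1 = 2047.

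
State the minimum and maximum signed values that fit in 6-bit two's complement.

min = -32, max = 31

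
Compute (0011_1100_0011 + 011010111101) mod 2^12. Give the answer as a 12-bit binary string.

101010000000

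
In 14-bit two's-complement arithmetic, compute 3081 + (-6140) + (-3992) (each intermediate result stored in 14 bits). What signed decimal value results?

3081 + (-6140) = -3059 (11010000001101)
-3059 + (-3992) = -7051 (10010001110101)

-7051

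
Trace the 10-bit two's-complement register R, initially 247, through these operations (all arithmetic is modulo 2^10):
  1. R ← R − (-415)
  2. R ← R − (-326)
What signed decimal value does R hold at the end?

-36

Start: R = 247 = 0011110111.
R = 247 − (-415) = 662; wraps to -362 = 1010010110
R = -362 − (-326) = -36 = 1111011100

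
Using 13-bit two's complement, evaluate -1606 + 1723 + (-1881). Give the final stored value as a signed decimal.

-1606 + 1723 = 117 (0000001110101)
117 + (-1881) = -1764 (1100100011100)

-1764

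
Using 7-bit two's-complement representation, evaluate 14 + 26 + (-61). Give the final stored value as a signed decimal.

-21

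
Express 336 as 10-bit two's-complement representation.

0101010000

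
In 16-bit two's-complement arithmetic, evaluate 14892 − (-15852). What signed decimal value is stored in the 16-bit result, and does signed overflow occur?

30744; no overflow

14892 → 0011101000101100
-15852 → 1100001000010100
Subtract via negate-and-add: invert 1100001000010100 + 1 = 0011110111101100 (i.e. 15852).
  0011101000101100
+ 0011110111101100
= 0111100000011000
Result 0111100000011000: MSB = 0 → value 30744.
Both addends (after negating the subtrahend) are non-negative and so is the stored result: no signed overflow.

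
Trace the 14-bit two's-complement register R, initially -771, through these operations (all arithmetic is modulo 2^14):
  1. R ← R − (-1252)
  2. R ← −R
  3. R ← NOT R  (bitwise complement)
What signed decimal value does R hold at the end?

480

Start: R = -771 = 11110011111101.
R = -771 − (-1252) = 481 = 00000111100001
R = −(481) = -481 = 11111000011111
R = NOT 11111000011111 = 00000111100000 = 480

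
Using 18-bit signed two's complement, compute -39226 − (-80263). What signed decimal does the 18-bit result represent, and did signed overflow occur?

-39226 → 110110011011000110
-80263 → 101100011001111001
Subtract via negate-and-add: invert 101100011001111001 + 1 = 010011100110000111 (i.e. 80263).
  110110011011000110
+ 010011100110000111
= 001010000001001101  (discard carry-out 1)
Result 001010000001001101: MSB = 0 → value 41037.
Addends (after negating the subtrahend) have opposite signs, so signed overflow cannot occur.

41037; no overflow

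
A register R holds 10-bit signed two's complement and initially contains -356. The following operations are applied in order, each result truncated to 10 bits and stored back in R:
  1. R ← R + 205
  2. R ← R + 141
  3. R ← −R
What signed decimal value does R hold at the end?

Start: R = -356 = 1010011100.
R = -356 + 205 = -151 = 1101101001
R = -151 + 141 = -10 = 1111110110
R = −(-10) = 10 = 0000001010

10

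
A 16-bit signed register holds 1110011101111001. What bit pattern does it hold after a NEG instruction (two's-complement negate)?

Invert: 0001100010000110. Add 1: 0001100010000111.

0001100010000111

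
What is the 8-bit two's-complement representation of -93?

|-93| = 93 = 01011101 in 8 bits.
Invert the bits: 10100010. Add 1: 10100011.
Check: 10100011 reads as 163 − 256 = -93.

10100011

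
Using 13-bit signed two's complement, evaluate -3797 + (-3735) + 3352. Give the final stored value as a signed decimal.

4012

-3797 + (-3735) = -7532 → wraps to 660 (0001010010100)
660 + 3352 = 4012 (0111110101100)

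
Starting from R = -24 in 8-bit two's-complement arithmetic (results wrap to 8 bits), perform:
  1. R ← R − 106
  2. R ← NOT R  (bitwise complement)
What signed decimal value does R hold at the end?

Start: R = -24 = 11101000.
R = -24 − 106 = -130; wraps to 126 = 01111110
R = NOT 01111110 = 10000001 = -127

-127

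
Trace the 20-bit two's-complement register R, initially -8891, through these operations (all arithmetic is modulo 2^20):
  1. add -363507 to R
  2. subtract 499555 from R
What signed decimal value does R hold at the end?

176623

Start: R = -8891 = 11111101110101000101.
R = -8891 + (-363507) = -372398 = 10100101000101010010
R = -372398 − 499555 = -871953; wraps to 176623 = 00101011000111101111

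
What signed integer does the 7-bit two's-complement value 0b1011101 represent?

-35

MSB is 1, so the value is negative.
Invert: 0100010. Add 1: 0100011 = 35. So the value is −35.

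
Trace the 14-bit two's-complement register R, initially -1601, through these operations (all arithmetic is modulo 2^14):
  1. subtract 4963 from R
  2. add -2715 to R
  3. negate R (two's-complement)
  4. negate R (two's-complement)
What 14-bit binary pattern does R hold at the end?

01101111000001

Start: R = -1601 = 11100110111111.
R = -1601 − 4963 = -6564 = 10011001011100
R = -6564 + (-2715) = -9279; wraps to 7105 = 01101111000001
R = −(7105) = -7105 = 10010000111111
R = −(-7105) = 7105 = 01101111000001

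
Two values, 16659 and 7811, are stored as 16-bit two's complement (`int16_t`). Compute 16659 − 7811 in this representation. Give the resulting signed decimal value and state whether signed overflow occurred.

16659 → 0100000100010011
7811 → 0001111010000011
Subtract via negate-and-add: invert 0001111010000011 + 1 = 1110000101111101 (i.e. -7811).
  0100000100010011
+ 1110000101111101
= 0010001010010000  (discard carry-out 1)
Result 0010001010010000: MSB = 0 → value 8848.
Addends (after negating the subtrahend) have opposite signs, so signed overflow cannot occur.

8848; no overflow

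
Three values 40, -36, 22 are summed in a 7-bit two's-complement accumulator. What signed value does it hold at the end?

40 + (-36) = 4 (0000100)
4 + 22 = 26 (0011010)

26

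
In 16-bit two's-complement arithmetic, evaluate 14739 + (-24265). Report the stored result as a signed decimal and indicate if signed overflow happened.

14739 → 0011100110010011
-24265 → 1010000100110111
  0011100110010011
+ 1010000100110111
= 1101101011001010
Result 1101101011001010: MSB = 1 → 56010 − 65536 = -9526.
Addends have opposite signs, so signed overflow cannot occur.

-9526; no overflow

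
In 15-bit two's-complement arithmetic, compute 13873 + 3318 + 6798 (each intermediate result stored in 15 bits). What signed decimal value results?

-8779

13873 + 3318 = 17191 → wraps to -15577 (100001100100111)
-15577 + 6798 = -8779 (101110110110101)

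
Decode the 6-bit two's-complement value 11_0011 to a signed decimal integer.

MSB is 1, so the value is negative.
Unsigned reading: 51. Subtract 2^6 = 64: 51 − 64 = -13.

-13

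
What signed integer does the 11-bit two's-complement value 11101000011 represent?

-189

MSB is 1, so the value is negative.
Invert: 00010111100. Add 1: 00010111101 = 189. So the value is −189.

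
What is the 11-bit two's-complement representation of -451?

|-451| = 451 = 00111000011 in 11 bits.
Invert the bits: 11000111100. Add 1: 11000111101.
Check: 11000111101 reads as 1597 − 2048 = -451.

11000111101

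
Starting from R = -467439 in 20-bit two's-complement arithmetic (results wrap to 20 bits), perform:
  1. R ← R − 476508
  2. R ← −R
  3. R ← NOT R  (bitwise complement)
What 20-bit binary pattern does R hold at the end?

00011001100010110100

Start: R = -467439 = 10001101111000010001.
R = -467439 − 476508 = -943947; wraps to 104629 = 00011001100010110101
R = −(104629) = -104629 = 11100110011101001011
R = NOT 11100110011101001011 = 00011001100010110100 = 104628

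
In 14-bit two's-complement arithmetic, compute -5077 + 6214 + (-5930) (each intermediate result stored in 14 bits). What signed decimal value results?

-4793

-5077 + 6214 = 1137 (00010001110001)
1137 + (-5930) = -4793 (10110101000111)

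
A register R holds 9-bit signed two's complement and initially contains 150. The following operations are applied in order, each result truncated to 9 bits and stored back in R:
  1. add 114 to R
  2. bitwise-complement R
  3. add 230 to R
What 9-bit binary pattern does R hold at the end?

111011101

Start: R = 150 = 010010110.
R = 150 + 114 = 264; wraps to -248 = 100001000
R = NOT 100001000 = 011110111 = 247
R = 247 + 230 = 477; wraps to -35 = 111011101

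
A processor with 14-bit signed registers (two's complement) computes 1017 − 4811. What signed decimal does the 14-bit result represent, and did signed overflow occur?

-3794; no overflow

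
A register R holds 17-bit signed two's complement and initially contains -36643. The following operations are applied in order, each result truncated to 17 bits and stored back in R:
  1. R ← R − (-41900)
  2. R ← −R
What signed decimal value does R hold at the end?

-5257

Start: R = -36643 = 10111000011011101.
R = -36643 − (-41900) = 5257 = 00001010010001001
R = −(5257) = -5257 = 11110101101110111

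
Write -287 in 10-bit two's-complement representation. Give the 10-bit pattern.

|-287| = 287 = 0100011111 in 10 bits.
Invert the bits: 1011100000. Add 1: 1011100001.

1011100001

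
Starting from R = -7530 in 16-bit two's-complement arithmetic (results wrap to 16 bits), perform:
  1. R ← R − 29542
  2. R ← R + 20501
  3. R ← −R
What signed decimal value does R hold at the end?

16571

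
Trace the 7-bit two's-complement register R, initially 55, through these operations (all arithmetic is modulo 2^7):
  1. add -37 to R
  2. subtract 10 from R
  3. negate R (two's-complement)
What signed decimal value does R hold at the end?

-8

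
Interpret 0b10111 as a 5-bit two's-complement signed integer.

MSB is 1, so the value is negative.
Unsigned reading: 23. Subtract 2^5 = 32: 23 − 32 = -9.

-9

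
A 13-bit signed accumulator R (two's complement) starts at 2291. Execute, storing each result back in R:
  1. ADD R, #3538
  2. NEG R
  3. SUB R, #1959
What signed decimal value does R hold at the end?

404

Start: R = 2291 = 0100011110011.
R = 2291 + 3538 = 5829; wraps to -2363 = 1011011000101
R = −(-2363) = 2363 = 0100100111011
R = 2363 − 1959 = 404 = 0000110010100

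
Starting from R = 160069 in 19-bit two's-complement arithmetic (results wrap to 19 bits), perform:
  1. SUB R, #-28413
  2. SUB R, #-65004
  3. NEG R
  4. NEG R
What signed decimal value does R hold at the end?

253486

Start: R = 160069 = 0100111000101000101.
R = 160069 − (-28413) = 188482 = 0101110000001000010
R = 188482 − (-65004) = 253486 = 0111101111000101110
R = −(253486) = -253486 = 1000010000111010010
R = −(-253486) = 253486 = 0111101111000101110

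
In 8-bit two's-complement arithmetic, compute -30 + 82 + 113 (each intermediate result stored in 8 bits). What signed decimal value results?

-30 + 82 = 52 (00110100)
52 + 113 = 165 → wraps to -91 (10100101)

-91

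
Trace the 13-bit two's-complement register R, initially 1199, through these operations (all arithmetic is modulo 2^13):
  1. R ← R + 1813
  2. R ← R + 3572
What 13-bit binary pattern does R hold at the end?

Start: R = 1199 = 0010010101111.
R = 1199 + 1813 = 3012 = 0101111000100
R = 3012 + 3572 = 6584; wraps to -1608 = 1100110111000

1100110111000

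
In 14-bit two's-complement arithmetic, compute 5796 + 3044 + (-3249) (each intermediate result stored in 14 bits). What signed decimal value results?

5796 + 3044 = 8840 → wraps to -7544 (10001010001000)
-7544 + (-3249) = -10793 → wraps to 5591 (01010111010111)

5591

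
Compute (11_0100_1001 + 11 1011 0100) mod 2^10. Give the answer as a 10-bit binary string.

  1101001001
+ 1110110100
= 1011111101  (discard carry-out 1)

1011111101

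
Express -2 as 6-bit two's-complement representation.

|-2| = 2 = 000010 in 6 bits.
Invert the bits: 111101. Add 1: 111110.

111110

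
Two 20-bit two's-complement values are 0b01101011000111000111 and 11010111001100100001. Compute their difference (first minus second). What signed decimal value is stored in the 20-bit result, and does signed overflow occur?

0b01101011000111000111 → 01101011000111000111 = 438727 (signed)
11010111001100100001 = -167135 (signed)
Subtract via negate-and-add: invert 11010111001100100001 + 1 = 00101000110011011111 (i.e. 167135).
  01101011000111000111
+ 00101000110011011111
= 10010011111010100110
Result 10010011111010100110: MSB = 1 → 605862 − 1048576 = -442714.
Both addends (after negating the subtrahend) are non-negative but the stored result is negative: signed overflow. The true value 438727 − (-167135) = 605862 lies outside [-524288, 524287].

-442714; overflow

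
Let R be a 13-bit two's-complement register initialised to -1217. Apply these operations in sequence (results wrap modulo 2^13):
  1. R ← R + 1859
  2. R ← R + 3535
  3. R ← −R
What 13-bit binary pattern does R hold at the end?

Start: R = -1217 = 1101100111111.
R = -1217 + 1859 = 642 = 0001010000010
R = 642 + 3535 = 4177; wraps to -4015 = 1000001010001
R = −(-4015) = 4015 = 0111110101111

0111110101111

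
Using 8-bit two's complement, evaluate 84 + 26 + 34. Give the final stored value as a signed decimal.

-112

84 + 26 = 110 (01101110)
110 + 34 = 144 → wraps to -112 (10010000)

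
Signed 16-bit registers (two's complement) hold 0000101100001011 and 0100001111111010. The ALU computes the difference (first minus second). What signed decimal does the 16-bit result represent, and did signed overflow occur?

0000101100001011 = 2827 (signed)
0100001111111010 = 17402 (signed)
Subtract via negate-and-add: invert 0100001111111010 + 1 = 1011110000000110 (i.e. -17402).
  0000101100001011
+ 1011110000000110
= 1100011100010001
Result 1100011100010001: MSB = 1 → 50961 − 65536 = -14575.
Addends (after negating the subtrahend) have opposite signs, so signed overflow cannot occur.

-14575; no overflow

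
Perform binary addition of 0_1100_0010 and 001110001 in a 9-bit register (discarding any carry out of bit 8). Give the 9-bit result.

100110011

  011000010
+ 001110001
= 100110011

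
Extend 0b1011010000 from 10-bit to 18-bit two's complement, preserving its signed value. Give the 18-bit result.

111111111011010000

MSB of 1011010000 is 1; replicate it into the new high bits.
11111111|1011010000 → 111111111011010000 (still -304).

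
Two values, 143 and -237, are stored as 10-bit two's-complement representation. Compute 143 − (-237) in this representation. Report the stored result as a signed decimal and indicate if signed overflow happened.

143 → 0010001111
-237 → 1100010011
Subtract via negate-and-add: invert 1100010011 + 1 = 0011101101 (i.e. 237).
  0010001111
+ 0011101101
= 0101111100
Result 0101111100: MSB = 0 → value 380.
Both addends (after negating the subtrahend) are non-negative and so is the stored result: no signed overflow.

380; no overflow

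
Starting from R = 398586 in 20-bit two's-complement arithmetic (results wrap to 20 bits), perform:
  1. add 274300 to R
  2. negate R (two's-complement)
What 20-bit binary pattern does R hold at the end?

Start: R = 398586 = 01100001010011111010.
R = 398586 + 274300 = 672886; wraps to -375690 = 10100100010001110110
R = −(-375690) = 375690 = 01011011101110001010

01011011101110001010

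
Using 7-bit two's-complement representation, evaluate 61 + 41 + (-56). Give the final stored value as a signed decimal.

46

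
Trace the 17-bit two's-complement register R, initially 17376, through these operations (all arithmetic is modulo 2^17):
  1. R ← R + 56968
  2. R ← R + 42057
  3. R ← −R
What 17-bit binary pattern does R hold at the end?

Start: R = 17376 = 00100001111100000.
R = 17376 + 56968 = 74344; wraps to -56728 = 10010001001101000
R = -56728 + 42057 = -14671 = 11100011010110001
R = −(-14671) = 14671 = 00011100101001111

00011100101001111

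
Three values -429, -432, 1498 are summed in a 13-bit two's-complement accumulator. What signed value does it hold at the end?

637

-429 + (-432) = -861 (1110010100011)
-861 + 1498 = 637 (0001001111101)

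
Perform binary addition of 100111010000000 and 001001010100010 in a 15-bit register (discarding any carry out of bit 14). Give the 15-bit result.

110000100100010

  100111010000000
+ 001001010100010
= 110000100100010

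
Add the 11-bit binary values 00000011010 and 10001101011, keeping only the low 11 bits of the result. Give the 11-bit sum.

  00000011010
+ 10001101011
= 10010000101

10010000101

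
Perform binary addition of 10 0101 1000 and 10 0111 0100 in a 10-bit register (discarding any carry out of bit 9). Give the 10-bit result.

0011001100

  1001011000
+ 1001110100
= 0011001100  (discard carry-out 1)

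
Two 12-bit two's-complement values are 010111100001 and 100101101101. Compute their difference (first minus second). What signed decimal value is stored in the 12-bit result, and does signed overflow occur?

-908; overflow

010111100001 = 1505 (signed)
100101101101 = -1683 (signed)
Subtract via negate-and-add: invert 100101101101 + 1 = 011010010011 (i.e. 1683).
  010111100001
+ 011010010011
= 110001110100
Result 110001110100: MSB = 1 → 3188 − 4096 = -908.
Both addends (after negating the subtrahend) are non-negative but the stored result is negative: signed overflow. The true value 1505 − (-1683) = 3188 lies outside [-2048, 2047].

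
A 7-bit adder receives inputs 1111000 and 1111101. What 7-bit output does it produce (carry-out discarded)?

  1111000
+ 1111101
= 1110101  (discard carry-out 1)

1110101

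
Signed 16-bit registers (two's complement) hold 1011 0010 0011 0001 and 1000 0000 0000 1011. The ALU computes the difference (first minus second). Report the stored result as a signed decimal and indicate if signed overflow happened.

12838; no overflow

1011 0010 0011 0001 → 1011001000110001 = -19919 (signed)
1000 0000 0000 1011 → 1000000000001011 = -32757 (signed)
Subtract via negate-and-add: invert 1000000000001011 + 1 = 0111111111110101 (i.e. 32757).
  1011001000110001
+ 0111111111110101
= 0011001000100110  (discard carry-out 1)
Result 0011001000100110: MSB = 0 → value 12838.
Addends (after negating the subtrahend) have opposite signs, so signed overflow cannot occur.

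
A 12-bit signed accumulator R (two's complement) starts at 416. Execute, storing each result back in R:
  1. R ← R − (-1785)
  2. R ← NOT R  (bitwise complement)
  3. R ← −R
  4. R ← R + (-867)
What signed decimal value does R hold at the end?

1335

Start: R = 416 = 000110100000.
R = 416 − (-1785) = 2201; wraps to -1895 = 100010011001
R = NOT 100010011001 = 011101100110 = 1894
R = −(1894) = -1894 = 100010011010
R = -1894 + (-867) = -2761; wraps to 1335 = 010100110111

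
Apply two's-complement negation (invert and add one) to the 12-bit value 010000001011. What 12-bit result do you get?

101111110101

Invert: 101111110100. Add 1: 101111110101.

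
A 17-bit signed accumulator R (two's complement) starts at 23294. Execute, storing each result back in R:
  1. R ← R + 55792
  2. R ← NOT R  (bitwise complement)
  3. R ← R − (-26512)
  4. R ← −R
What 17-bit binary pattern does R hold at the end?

01100110101011111

Start: R = 23294 = 00101101011111110.
R = 23294 + 55792 = 79086; wraps to -51986 = 10011010011101110
R = NOT 10011010011101110 = 01100101100010001 = 51985
R = 51985 − (-26512) = 78497; wraps to -52575 = 10011001010100001
R = −(-52575) = 52575 = 01100110101011111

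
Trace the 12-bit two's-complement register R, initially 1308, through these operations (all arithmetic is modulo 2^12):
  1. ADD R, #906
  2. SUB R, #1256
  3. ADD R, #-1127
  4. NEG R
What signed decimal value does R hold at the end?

169

Start: R = 1308 = 010100011100.
R = 1308 + 906 = 2214; wraps to -1882 = 100010100110
R = -1882 − 1256 = -3138; wraps to 958 = 001110111110
R = 958 + (-1127) = -169 = 111101010111
R = −(-169) = 169 = 000010101001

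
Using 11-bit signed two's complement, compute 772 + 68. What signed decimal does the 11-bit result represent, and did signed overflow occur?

840; no overflow

772 → 01100000100
68 → 00001000100
  01100000100
+ 00001000100
= 01101001000
Result 01101001000: MSB = 0 → value 840.
Both addends are non-negative and so is the stored result: no signed overflow.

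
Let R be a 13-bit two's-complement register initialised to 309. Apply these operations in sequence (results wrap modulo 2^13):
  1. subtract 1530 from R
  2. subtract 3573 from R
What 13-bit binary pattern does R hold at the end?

Start: R = 309 = 0000100110101.
R = 309 − 1530 = -1221 = 1101100111011
R = -1221 − 3573 = -4794; wraps to 3398 = 0110101000110

0110101000110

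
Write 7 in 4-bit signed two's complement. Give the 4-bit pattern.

7 is non-negative, so write it directly in 4 bits: 0111.

0111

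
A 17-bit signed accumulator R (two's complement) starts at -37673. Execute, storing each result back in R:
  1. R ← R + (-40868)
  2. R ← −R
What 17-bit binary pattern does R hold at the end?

Start: R = -37673 = 10110110011010111.
R = -37673 + (-40868) = -78541; wraps to 52531 = 01100110100110011
R = −(52531) = -52531 = 10011001011001101

10011001011001101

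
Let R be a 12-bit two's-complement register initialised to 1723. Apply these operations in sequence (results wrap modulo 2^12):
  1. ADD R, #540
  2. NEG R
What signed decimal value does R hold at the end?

1833

Start: R = 1723 = 011010111011.
R = 1723 + 540 = 2263; wraps to -1833 = 100011010111
R = −(-1833) = 1833 = 011100101001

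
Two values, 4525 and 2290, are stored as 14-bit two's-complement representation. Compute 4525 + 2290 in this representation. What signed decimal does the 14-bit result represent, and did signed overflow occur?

6815; no overflow

4525 → 01000110101101
2290 → 00100011110010
  01000110101101
+ 00100011110010
= 01101010011111
Result 01101010011111: MSB = 0 → value 6815.
Both addends are non-negative and so is the stored result: no signed overflow.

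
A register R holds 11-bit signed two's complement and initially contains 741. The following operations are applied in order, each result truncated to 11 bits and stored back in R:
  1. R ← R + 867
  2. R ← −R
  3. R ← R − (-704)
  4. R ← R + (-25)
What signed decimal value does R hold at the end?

Start: R = 741 = 01011100101.
R = 741 + 867 = 1608; wraps to -440 = 11001001000
R = −(-440) = 440 = 00110111000
R = 440 − (-704) = 1144; wraps to -904 = 10001111000
R = -904 + (-25) = -929 = 10001011111

-929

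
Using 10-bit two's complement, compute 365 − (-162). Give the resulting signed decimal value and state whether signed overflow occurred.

-497; overflow

365 → 0101101101
-162 → 1101011110
Subtract via negate-and-add: invert 1101011110 + 1 = 0010100010 (i.e. 162).
  0101101101
+ 0010100010
= 1000001111
Result 1000001111: MSB = 1 → 527 − 1024 = -497.
Both addends (after negating the subtrahend) are non-negative but the stored result is negative: signed overflow. The true value 365 − (-162) = 527 lies outside [-512, 511].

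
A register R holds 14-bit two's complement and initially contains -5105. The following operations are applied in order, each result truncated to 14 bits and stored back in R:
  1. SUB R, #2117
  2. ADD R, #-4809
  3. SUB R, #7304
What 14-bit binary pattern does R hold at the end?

Start: R = -5105 = 10110000001111.
R = -5105 − 2117 = -7222 = 10001111001010
R = -7222 + (-4809) = -12031; wraps to 4353 = 01000100000001
R = 4353 − 7304 = -2951 = 11010001111001

11010001111001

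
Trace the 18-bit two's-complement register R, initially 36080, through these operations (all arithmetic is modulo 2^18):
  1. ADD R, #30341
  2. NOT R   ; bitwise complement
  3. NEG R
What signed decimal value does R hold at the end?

66422

Start: R = 36080 = 001000110011110000.
R = 36080 + 30341 = 66421 = 010000001101110101
R = NOT 010000001101110101 = 101111110010001010 = -66422
R = −(-66422) = 66422 = 010000001101110110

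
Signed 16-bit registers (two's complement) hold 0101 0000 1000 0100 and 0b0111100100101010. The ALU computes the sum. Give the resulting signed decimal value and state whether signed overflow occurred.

0101 0000 1000 0100 → 0101000010000100 = 20612 (signed)
0b0111100100101010 → 0111100100101010 = 31018 (signed)
  0101000010000100
+ 0111100100101010
= 1100100110101110
Result 1100100110101110: MSB = 1 → 51630 − 65536 = -13906.
Both addends are non-negative but the stored result is negative: signed overflow. The true value 20612 + 31018 = 51630 lies outside [-32768, 32767].

-13906; overflow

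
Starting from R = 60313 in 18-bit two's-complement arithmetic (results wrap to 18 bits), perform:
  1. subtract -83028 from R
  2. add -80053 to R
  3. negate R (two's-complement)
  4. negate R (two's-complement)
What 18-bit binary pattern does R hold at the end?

Start: R = 60313 = 001110101110011001.
R = 60313 − (-83028) = 143341; wraps to -118803 = 100010111111101101
R = -118803 + (-80053) = -198856; wraps to 63288 = 001111011100111000
R = −(63288) = -63288 = 110000100011001000
R = −(-63288) = 63288 = 001111011100111000

001111011100111000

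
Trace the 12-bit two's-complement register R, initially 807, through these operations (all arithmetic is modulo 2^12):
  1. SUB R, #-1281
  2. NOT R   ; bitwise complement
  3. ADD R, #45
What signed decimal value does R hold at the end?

-2044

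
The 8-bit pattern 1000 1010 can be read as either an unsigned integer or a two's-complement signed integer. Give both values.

Unsigned: 10001010 = 138.
Signed: MSB=1 → 138 − 256 = -118.

unsigned = 138, signed = -118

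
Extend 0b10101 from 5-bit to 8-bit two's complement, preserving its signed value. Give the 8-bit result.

MSB of 10101 is 1; replicate it into the new high bits.
111|10101 → 11110101 (still -11).

11110101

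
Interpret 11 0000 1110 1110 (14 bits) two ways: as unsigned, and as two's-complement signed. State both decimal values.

unsigned = 12526, signed = -3858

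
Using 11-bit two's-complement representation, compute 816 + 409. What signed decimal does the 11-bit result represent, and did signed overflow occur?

-823; overflow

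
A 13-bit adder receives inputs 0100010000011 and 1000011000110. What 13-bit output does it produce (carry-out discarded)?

  0100010000011
+ 1000011000110
= 1100101001001

1100101001001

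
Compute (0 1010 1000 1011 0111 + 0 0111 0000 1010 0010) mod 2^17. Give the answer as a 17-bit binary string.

  01010100010110111
+ 00111000010100010
= 10001100101011001

10001100101011001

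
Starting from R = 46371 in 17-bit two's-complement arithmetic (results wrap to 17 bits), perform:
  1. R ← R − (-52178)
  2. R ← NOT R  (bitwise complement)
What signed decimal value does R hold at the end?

32522

Start: R = 46371 = 01011010100100011.
R = 46371 − (-52178) = 98549; wraps to -32523 = 11000000011110101
R = NOT 11000000011110101 = 00111111100001010 = 32522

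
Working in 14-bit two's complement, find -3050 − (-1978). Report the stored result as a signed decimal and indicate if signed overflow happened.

-3050 → 11010000010110
-1978 → 11100001000110
Subtract via negate-and-add: invert 11100001000110 + 1 = 00011110111010 (i.e. 1978).
  11010000010110
+ 00011110111010
= 11101111010000
Result 11101111010000: MSB = 1 → 15312 − 16384 = -1072.
Addends (after negating the subtrahend) have opposite signs, so signed overflow cannot occur.

-1072; no overflow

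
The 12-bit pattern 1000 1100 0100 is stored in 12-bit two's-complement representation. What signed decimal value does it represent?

MSB is 1, so the value is negative.
Invert: 011100111011. Add 1: 011100111100 = 1852. So the value is −1852.

-1852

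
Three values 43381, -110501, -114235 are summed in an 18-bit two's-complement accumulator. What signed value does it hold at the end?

80789

43381 + (-110501) = -67120 (101111100111010000)
-67120 + (-114235) = -181355 → wraps to 80789 (010011101110010101)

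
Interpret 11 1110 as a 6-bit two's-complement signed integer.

-2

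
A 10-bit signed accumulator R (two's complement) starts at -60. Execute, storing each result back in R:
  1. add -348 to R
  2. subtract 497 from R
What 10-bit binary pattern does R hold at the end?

0001110111

Start: R = -60 = 1111000100.
R = -60 + (-348) = -408 = 1001101000
R = -408 − 497 = -905; wraps to 119 = 0001110111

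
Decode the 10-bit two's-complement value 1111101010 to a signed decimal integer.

-22

MSB is 1, so the value is negative.
Invert: 0000010101. Add 1: 0000010110 = 22. So the value is −22.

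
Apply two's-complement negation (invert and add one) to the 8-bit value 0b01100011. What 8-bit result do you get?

10011101

Invert: 10011100. Add 1: 10011101.
Check: 01100011 = 99, 10011101 = -99.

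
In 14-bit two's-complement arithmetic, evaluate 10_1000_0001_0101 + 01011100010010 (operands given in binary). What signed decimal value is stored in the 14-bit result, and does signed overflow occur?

-217; no overflow

10_1000_0001_0101 → 10100000010101 = -6123 (signed)
01011100010010 = 5906 (signed)
  10100000010101
+ 01011100010010
= 11111100100111
Result 11111100100111: MSB = 1 → 16167 − 16384 = -217.
Addends have opposite signs, so signed overflow cannot occur.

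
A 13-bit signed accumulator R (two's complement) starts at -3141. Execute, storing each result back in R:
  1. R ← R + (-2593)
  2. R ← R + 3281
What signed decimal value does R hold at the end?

-2453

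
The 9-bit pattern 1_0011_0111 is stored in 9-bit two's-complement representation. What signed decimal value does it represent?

-201

MSB is 1, so the value is negative.
Unsigned reading: 311. Subtract 2^9 = 512: 311 − 512 = -201.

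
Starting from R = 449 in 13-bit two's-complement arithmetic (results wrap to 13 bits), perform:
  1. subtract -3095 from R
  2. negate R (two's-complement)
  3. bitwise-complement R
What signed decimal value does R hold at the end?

3543

Start: R = 449 = 0000111000001.
R = 449 − (-3095) = 3544 = 0110111011000
R = −(3544) = -3544 = 1001000101000
R = NOT 1001000101000 = 0110111010111 = 3543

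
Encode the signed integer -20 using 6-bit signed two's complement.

101100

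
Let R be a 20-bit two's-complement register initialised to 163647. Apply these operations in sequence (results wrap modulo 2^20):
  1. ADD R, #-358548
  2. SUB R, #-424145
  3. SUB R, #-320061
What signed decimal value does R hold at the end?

Start: R = 163647 = 00100111111100111111.
R = 163647 + (-358548) = -194901 = 11010000011010101011
R = -194901 − (-424145) = 229244 = 00110111111101111100
R = 229244 − (-320061) = 549305; wraps to -499271 = 10000110000110111001

-499271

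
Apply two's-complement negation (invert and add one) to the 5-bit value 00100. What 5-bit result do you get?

11100

Invert: 11011. Add 1: 11100.
Check: 00100 = 4, 11100 = -4.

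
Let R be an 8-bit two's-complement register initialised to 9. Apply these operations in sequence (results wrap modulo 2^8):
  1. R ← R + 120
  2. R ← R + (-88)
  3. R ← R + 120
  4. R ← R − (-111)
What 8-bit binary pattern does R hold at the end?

Start: R = 9 = 00001001.
R = 9 + 120 = 129; wraps to -127 = 10000001
R = -127 + (-88) = -215; wraps to 41 = 00101001
R = 41 + 120 = 161; wraps to -95 = 10100001
R = -95 − (-111) = 16 = 00010000

00010000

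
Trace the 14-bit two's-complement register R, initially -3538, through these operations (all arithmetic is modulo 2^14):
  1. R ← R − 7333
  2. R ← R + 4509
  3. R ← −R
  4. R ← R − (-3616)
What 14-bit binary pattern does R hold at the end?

Start: R = -3538 = 11001000101110.
R = -3538 − 7333 = -10871; wraps to 5513 = 01010110001001
R = 5513 + 4509 = 10022; wraps to -6362 = 10011100100110
R = −(-6362) = 6362 = 01100011011010
R = 6362 − (-3616) = 9978; wraps to -6406 = 10011011111010

10011011111010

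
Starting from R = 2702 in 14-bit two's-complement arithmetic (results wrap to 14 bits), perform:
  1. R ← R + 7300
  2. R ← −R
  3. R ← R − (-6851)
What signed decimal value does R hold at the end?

Start: R = 2702 = 00101010001110.
R = 2702 + 7300 = 10002; wraps to -6382 = 10011100010010
R = −(-6382) = 6382 = 01100011101110
R = 6382 − (-6851) = 13233; wraps to -3151 = 11001110110001

-3151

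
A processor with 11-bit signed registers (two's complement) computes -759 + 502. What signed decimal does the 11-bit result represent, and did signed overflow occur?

-759 → 10100001001
502 → 00111110110
  10100001001
+ 00111110110
= 11011111111
Result 11011111111: MSB = 1 → 1791 − 2048 = -257.
Addends have opposite signs, so signed overflow cannot occur.

-257; no overflow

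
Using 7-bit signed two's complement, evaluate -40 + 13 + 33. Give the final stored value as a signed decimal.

-40 + 13 = -27 (1100101)
-27 + 33 = 6 (0000110)

6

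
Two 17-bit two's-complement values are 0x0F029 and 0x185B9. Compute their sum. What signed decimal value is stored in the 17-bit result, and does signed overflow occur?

30178; no overflow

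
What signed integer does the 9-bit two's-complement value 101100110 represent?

-154

MSB is 1, so the value is negative.
Unsigned reading: 358. Subtract 2^9 = 512: 358 − 512 = -154.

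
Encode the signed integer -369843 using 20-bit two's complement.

|-369843| = 369843 = 01011010010010110011 in 20 bits.
Invert the bits: 10100101101101001100. Add 1: 10100101101101001101.
Check: 10100101101101001101 reads as 678733 − 1048576 = -369843.

10100101101101001101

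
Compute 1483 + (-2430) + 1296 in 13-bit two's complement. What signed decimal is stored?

349

1483 + (-2430) = -947 (1110001001101)
-947 + 1296 = 349 (0000101011101)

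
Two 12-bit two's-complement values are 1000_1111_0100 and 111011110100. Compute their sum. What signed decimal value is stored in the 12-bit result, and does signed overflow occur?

1000_1111_0100 → 100011110100 = -1804 (signed)
111011110100 = -268 (signed)
  100011110100
+ 111011110100
= 011111101000  (discard carry-out 1)
Result 011111101000: MSB = 0 → value 2024.
Both addends are negative but the stored result is non-negative: signed overflow. The true value -1804 + (-268) = -2072 lies outside [-2048, 2047].

2024; overflow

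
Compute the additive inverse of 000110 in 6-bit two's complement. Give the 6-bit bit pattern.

111010

Invert: 111001. Add 1: 111010.
Check: 000110 = 6, 111010 = -6.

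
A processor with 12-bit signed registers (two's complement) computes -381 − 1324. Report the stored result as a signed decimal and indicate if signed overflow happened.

-1705; no overflow

-381 → 111010000011
1324 → 010100101100
Subtract via negate-and-add: invert 010100101100 + 1 = 101011010100 (i.e. -1324).
  111010000011
+ 101011010100
= 100101010111  (discard carry-out 1)
Result 100101010111: MSB = 1 → 2391 − 4096 = -1705.
Both addends (after negating the subtrahend) are negative and so is the stored result: no signed overflow.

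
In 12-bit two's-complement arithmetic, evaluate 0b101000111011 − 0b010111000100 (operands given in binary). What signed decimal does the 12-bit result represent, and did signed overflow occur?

1143; overflow

0b101000111011 → 101000111011 = -1477 (signed)
0b010111000100 → 010111000100 = 1476 (signed)
Subtract via negate-and-add: invert 010111000100 + 1 = 101000111100 (i.e. -1476).
  101000111011
+ 101000111100
= 010001110111  (discard carry-out 1)
Result 010001110111: MSB = 0 → value 1143.
Both addends (after negating the subtrahend) are negative but the stored result is non-negative: signed overflow. The true value -1477 − 1476 = -2953 lies outside [-2048, 2047].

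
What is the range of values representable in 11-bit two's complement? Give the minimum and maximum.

Minimum: −2^10 = -1024.
Maximum: 2^10 − 1 = 1023.

min = -1024, max = 1023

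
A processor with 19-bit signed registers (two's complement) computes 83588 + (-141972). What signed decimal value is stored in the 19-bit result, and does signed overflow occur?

83588 → 0010100011010000100
-141972 → 1011101010101101100
  0010100011010000100
+ 1011101010101101100
= 1110001101111110000
Result 1110001101111110000: MSB = 1 → 465904 − 524288 = -58384.
Addends have opposite signs, so signed overflow cannot occur.

-58384; no overflow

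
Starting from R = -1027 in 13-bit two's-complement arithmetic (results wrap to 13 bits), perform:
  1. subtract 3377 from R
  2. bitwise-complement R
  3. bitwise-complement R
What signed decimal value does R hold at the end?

3788

Start: R = -1027 = 1101111111101.
R = -1027 − 3377 = -4404; wraps to 3788 = 0111011001100
R = NOT 0111011001100 = 1000100110011 = -3789
R = NOT 1000100110011 = 0111011001100 = 3788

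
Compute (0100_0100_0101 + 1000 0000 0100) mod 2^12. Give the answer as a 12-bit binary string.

110001001001

  010001000101
+ 100000000100
= 110001001001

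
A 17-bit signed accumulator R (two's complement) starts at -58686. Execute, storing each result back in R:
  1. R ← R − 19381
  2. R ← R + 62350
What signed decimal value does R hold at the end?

Start: R = -58686 = 10001101011000010.
R = -58686 − 19381 = -78067; wraps to 53005 = 01100111100001101
R = 53005 + 62350 = 115355; wraps to -15717 = 11100001010011011

-15717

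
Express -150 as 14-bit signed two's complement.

11111101101010

|-150| = 150 = 00000010010110 in 14 bits.
Invert the bits: 11111101101001. Add 1: 11111101101010.
Check: 11111101101010 reads as 16234 − 16384 = -150.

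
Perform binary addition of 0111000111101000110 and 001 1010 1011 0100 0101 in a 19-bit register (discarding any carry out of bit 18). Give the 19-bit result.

1010011101010001011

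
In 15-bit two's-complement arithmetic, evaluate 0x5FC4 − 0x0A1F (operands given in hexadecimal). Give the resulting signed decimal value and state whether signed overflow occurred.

0x5FC4 = 101111111000100 = -8252 (signed)
0x0A1F = 000101000011111 = 2591 (signed)
Subtract via negate-and-add: invert 000101000011111 + 1 = 111010111100001 (i.e. -2591).
  101111111000100
+ 111010111100001
= 101010110100101  (discard carry-out 1)
Result 101010110100101: MSB = 1 → 21925 − 32768 = -10843.
Both addends (after negating the subtrahend) are negative and so is the stored result: no signed overflow.

-10843; no overflow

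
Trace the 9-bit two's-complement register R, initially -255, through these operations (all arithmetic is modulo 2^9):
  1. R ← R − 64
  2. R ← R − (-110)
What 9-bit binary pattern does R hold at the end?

Start: R = -255 = 100000001.
R = -255 − 64 = -319; wraps to 193 = 011000001
R = 193 − (-110) = 303; wraps to -209 = 100101111

100101111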